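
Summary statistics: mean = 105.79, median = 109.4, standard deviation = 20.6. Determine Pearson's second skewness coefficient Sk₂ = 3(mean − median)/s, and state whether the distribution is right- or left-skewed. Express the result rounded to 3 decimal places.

Sk₂ = 3(105.79 − 109.4) / 20.6 = 3 × -3.6100 / 20.6
    = -10.8300 / 20.6 ≈ -0.526
Sk₂ < 0 ⇒ mean < median ⇒ left-skewed (negative skew).

-0.526, left-skewed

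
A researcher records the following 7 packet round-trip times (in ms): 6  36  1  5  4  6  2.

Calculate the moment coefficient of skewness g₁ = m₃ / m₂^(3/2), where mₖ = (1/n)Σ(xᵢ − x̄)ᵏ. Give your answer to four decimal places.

1.9355

x̄ = (6 + 36 + 1 + 5 + 4 + 6 + 2) / 7 = 8.5714
deviations (xᵢ − x̄): -2.5714, 27.4286, -7.5714, -3.5714, -4.5714, -2.5714, -6.5714
Σ(xᵢ − x̄)² = 899.7143 ⇒ m₂ = 899.7143/7 = 128.53061
Σ(xᵢ − x̄)³ = 19742.3265 ⇒ m₃ = 19742.3265/7 = 2820.33236
m₂^(3/2) = 128.53061^(1.5) = 1457.16880
g₁ = m₃ / m₂^(3/2) = 2820.33236 / 1457.16880 ≈ 1.9355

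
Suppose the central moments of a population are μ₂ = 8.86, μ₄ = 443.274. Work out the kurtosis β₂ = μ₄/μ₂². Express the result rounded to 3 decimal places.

μ₂² = 8.86² = 78.49960
μ₄/μ₂² = 443.274 / 78.49960 = 5.64683
β₂ ≈ 5.647

5.647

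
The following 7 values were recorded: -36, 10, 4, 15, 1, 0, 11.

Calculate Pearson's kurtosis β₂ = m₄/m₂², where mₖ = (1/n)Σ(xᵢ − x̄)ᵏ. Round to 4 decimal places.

4.2645

x̄ = 0.7143
Σ(xᵢ − x̄)² = 1755.4286 ⇒ m₂ = 250.77551
Σ(xᵢ − x̄)⁴ = 1877332.5131 ⇒ m₄ = 268190.35902
m₂² = 62888.35652
β₂ = m₄/m₂² = 268190.35902 / 62888.35652 ≈ 4.2645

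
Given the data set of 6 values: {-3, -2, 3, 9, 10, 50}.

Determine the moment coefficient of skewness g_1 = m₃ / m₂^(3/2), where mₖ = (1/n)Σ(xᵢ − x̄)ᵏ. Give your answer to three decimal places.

x̄ = (-3 - 2 + 3 + 9 + 10 + 50) / 6 = 11.1667
deviations (xᵢ − x̄): -14.1667, -13.1667, -8.1667, -2.1667, -1.1667, 38.8333
Σ(xᵢ − x̄)² = 1954.8333 ⇒ m₂ = 1954.8333/6 = 325.80556
Σ(xᵢ − x̄)³ = 52879.5556 ⇒ m₃ = 52879.5556/6 = 8813.25926
m₂^(3/2) = 325.80556^(1.5) = 5880.81785
g_1 = m₃ / m₂^(3/2) = 8813.25926 / 5880.81785 ≈ 1.499

1.499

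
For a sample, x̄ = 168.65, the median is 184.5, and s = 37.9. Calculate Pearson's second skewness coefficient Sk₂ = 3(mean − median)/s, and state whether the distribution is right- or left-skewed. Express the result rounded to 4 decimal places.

Sk₂ = 3(168.65 − 184.5) / 37.9 = 3 × -15.8500 / 37.9
    = -47.5500 / 37.9 ≈ -1.2546
Sk₂ < 0 ⇒ mean < median ⇒ left-skewed (negative skew).

-1.2546, left-skewed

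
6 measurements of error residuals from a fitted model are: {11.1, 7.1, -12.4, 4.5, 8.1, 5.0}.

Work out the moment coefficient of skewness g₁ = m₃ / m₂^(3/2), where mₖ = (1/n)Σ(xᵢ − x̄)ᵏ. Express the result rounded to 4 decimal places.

x̄ = (11.1 + 7.1 - 12.4 + 4.5 + 8.1 + 5.0) / 6 = 3.9000
deviations (xᵢ − x̄): 7.2000, 3.2000, -16.3000, 0.6000, 4.2000, 1.1000
Σ(xᵢ − x̄)² = 346.9800 ⇒ m₂ = 346.9800/6 = 57.83000
Σ(xᵢ − x̄)³ = -3849.0960 ⇒ m₃ = -3849.0960/6 = -641.51600
m₂^(3/2) = 57.83000^(1.5) = 439.77424
g₁ = m₃ / m₂^(3/2) = -641.51600 / 439.77424 ≈ -1.4587

-1.4587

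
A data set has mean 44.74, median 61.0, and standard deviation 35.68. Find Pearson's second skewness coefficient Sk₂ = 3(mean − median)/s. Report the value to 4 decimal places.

Sk₂ = 3(44.74 − 61.0) / 35.68 = 3 × -16.2600 / 35.68
    = -48.7800 / 35.68 ≈ -1.3672

-1.3672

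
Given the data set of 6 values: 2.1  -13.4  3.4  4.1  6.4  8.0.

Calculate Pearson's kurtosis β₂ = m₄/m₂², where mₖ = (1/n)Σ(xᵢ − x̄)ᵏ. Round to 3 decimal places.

x̄ = 1.7667
Σ(xᵢ − x̄)² = 298.5733 ⇒ m₂ = 49.76222
Σ(xᵢ − x̄)⁴ = 54920.0832 ⇒ m₄ = 9153.34721
m₂² = 2476.27876
β₂ = m₄/m₂² = 9153.34721 / 2476.27876 ≈ 3.696

3.696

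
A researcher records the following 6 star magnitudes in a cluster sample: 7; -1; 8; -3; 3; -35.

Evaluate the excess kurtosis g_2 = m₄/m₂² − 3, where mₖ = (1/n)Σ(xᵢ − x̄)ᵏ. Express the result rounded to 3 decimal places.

x̄ = -3.5000
Σ(xᵢ − x̄)² = 1283.5000 ⇒ m₂ = 213.91667
Σ(xᵢ − x̄)⁴ = 1016029.3750 ⇒ m₄ = 169338.22917
m₂² = 45760.34028
g_2 = m₄/m₂² − 3 = 3.70055 − 3 ≈ 0.701

0.701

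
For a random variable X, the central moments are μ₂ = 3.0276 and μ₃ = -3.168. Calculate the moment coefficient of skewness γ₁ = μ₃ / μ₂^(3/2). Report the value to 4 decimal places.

-0.6014

σ = √μ₂ = √3.0276 = 1.74000
σ³ = μ₂^(3/2) = 5.26802
γ₁ = μ₃/σ³ = -3.168 / 5.26802 ≈ -0.6014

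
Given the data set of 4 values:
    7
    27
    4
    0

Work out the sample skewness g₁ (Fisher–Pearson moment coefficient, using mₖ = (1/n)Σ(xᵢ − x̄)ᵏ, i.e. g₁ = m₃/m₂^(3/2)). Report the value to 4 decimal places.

0.9589

x̄ = (7 + 27 + 4 + 0) / 4 = 9.5000
deviations (xᵢ − x̄): -2.5000, 17.5000, -5.5000, -9.5000
Σ(xᵢ − x̄)² = 433.0000 ⇒ m₂ = 433.0000/4 = 108.25000
Σ(xᵢ − x̄)³ = 4320.0000 ⇒ m₃ = 4320.0000/4 = 1080.00000
m₂^(3/2) = 108.25000^(1.5) = 1126.26829
g₁ = m₃ / m₂^(3/2) = 1080.00000 / 1126.26829 ≈ 0.9589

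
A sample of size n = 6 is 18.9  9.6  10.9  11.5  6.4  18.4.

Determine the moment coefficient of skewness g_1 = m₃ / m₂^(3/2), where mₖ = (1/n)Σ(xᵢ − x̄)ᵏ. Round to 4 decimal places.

x̄ = (18.9 + 9.6 + 10.9 + 11.5 + 6.4 + 18.4) / 6 = 12.6167
deviations (xᵢ − x̄): 6.2833, -3.0167, -1.7167, -1.1167, -6.2167, 5.7833
Σ(xᵢ − x̄)² = 124.8683 ⇒ m₂ = 124.8683/6 = 20.81139
Σ(xᵢ − x̄)³ = 167.3436 ⇒ m₃ = 167.3436/6 = 27.89059
m₂^(3/2) = 20.81139^(1.5) = 94.94052
g_1 = m₃ / m₂^(3/2) = 27.89059 / 94.94052 ≈ 0.2938

0.2938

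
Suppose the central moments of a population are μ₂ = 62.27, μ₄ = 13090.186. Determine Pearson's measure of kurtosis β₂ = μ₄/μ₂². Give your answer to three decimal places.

μ₂² = 62.27² = 3877.55290
μ₄/μ₂² = 13090.186 / 3877.55290 = 3.37589
β₂ ≈ 3.376

3.376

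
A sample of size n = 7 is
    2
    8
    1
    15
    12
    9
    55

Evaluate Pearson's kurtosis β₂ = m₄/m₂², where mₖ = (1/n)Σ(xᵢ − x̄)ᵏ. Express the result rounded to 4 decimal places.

x̄ = 14.5714
Σ(xᵢ − x̄)² = 2057.7143 ⇒ m₂ = 293.95918
Σ(xᵢ − x̄)⁴ = 2733262.8222 ⇒ m₄ = 390466.11745
m₂² = 86412.00167
β₂ = m₄/m₂² = 390466.11745 / 86412.00167 ≈ 4.5187

4.5187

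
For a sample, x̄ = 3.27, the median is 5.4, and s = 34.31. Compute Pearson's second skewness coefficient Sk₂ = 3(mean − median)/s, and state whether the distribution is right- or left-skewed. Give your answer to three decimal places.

Sk₂ = 3(3.27 − 5.4) / 34.31 = 3 × -2.1300 / 34.31
    = -6.3900 / 34.31 ≈ -0.186
Sk₂ < 0 ⇒ mean < median ⇒ left-skewed (negative skew).

-0.186, left-skewed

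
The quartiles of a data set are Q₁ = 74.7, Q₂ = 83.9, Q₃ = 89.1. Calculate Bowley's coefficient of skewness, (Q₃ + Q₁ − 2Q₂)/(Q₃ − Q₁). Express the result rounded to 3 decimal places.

numerator: Q₃ + Q₁ − 2Q₂ = 89.1 + 74.7 − 2×83.9 = -4.0000
denominator: Q₃ − Q₁ = 89.1 − 74.7 = 14.4000
Bowley skewness = -4.0000 / 14.4000 ≈ -0.278

-0.278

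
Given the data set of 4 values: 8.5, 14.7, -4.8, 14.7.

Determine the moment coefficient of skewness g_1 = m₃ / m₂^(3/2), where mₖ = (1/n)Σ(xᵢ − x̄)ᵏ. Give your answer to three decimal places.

x̄ = (8.5 + 14.7 - 4.8 + 14.7) / 4 = 8.2750
deviations (xᵢ − x̄): 0.2250, 6.4250, -13.0750, 6.4250
Σ(xᵢ − x̄)² = 253.5675 ⇒ m₂ = 253.5675/4 = 63.39187
Σ(xᵢ − x̄)³ = -1704.7774 ⇒ m₃ = -1704.7774/4 = -426.19434
m₂^(3/2) = 63.39187^(1.5) = 504.71986
g_1 = m₃ / m₂^(3/2) = -426.19434 / 504.71986 ≈ -0.844

-0.844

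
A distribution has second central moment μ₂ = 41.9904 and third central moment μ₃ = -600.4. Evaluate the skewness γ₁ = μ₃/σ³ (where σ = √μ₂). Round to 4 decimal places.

-2.2066

σ = √μ₂ = √41.9904 = 6.48000
σ³ = μ₂^(3/2) = 272.09779
γ₁ = μ₃/σ³ = -600.4 / 272.09779 ≈ -2.2066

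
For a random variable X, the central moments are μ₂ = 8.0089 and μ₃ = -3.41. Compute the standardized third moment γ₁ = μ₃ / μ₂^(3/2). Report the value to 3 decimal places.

σ = √μ₂ = √8.0089 = 2.83000
σ³ = μ₂^(3/2) = 22.66519
γ₁ = μ₃/σ³ = -3.41 / 22.66519 ≈ -0.150

-0.150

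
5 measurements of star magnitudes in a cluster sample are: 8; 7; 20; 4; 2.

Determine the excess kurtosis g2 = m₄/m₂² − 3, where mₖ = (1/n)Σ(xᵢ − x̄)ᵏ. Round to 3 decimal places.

x̄ = 8.2000
Σ(xᵢ − x̄)² = 196.8000 ⇒ m₂ = 39.36000
Σ(xᵢ − x̄)⁴ = 21178.6560 ⇒ m₄ = 4235.73120
m₂² = 1549.20960
g2 = m₄/m₂² − 3 = 2.73412 − 3 ≈ -0.266

-0.266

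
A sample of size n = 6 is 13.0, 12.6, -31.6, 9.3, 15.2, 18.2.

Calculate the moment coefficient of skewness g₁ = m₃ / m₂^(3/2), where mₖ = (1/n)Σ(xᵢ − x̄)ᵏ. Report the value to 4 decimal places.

x̄ = (13.0 + 12.6 - 31.6 + 9.3 + 15.2 + 18.2) / 6 = 6.1167
deviations (xᵢ − x̄): 6.8833, 6.4833, -37.7167, 3.1833, 9.0833, 12.0833
Σ(xᵢ − x̄)² = 1750.6083 ⇒ m₂ = 1750.6083/6 = 291.76806
Σ(xᵢ − x̄)³ = -50509.1294 ⇒ m₃ = -50509.1294/6 = -8418.18824
m₂^(3/2) = 291.76806^(1.5) = 4983.75417
g₁ = m₃ / m₂^(3/2) = -8418.18824 / 4983.75417 ≈ -1.6891

-1.6891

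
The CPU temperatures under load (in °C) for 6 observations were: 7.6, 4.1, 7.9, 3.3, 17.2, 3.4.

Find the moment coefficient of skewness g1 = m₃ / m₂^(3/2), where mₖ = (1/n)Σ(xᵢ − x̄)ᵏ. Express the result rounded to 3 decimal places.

x̄ = (7.6 + 4.1 + 7.9 + 3.3 + 17.2 + 3.4) / 6 = 7.2500
deviations (xᵢ − x̄): 0.3500, -3.1500, 0.6500, -3.9500, 9.9500, -3.8500
Σ(xᵢ − x̄)² = 139.8950 ⇒ m₂ = 139.8950/6 = 23.31583
Σ(xᵢ − x̄)³ = 835.4400 ⇒ m₃ = 835.4400/6 = 139.24000
m₂^(3/2) = 23.31583^(1.5) = 112.58393
g1 = m₃ / m₂^(3/2) = 139.24000 / 112.58393 ≈ 1.237

1.237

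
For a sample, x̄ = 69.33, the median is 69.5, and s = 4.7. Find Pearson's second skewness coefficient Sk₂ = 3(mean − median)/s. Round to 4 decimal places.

Sk₂ = 3(69.33 − 69.5) / 4.7 = 3 × -0.1700 / 4.7
    = -0.5100 / 4.7 ≈ -0.1085

-0.1085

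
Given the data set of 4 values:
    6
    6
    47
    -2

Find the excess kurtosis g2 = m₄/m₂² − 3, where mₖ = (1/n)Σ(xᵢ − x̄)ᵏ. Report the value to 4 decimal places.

x̄ = 14.2500
Σ(xᵢ − x̄)² = 1472.7500 ⇒ m₂ = 368.18750
Σ(xᵢ − x̄)⁴ = 1229384.3281 ⇒ m₄ = 307346.08203
m₂² = 135562.03516
g2 = m₄/m₂² − 3 = 2.26720 − 3 ≈ -0.7328

-0.7328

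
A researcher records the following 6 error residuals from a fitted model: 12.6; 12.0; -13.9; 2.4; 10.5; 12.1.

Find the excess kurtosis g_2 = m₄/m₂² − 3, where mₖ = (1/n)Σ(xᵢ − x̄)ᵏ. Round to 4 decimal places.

0.2319

x̄ = 5.9500
Σ(xᵢ − x̄)² = 545.9750 ⇒ m₂ = 90.99583
Σ(xᵢ − x̄)⁴ = 160567.0610 ⇒ m₄ = 26761.17684
m₂² = 8280.24168
g_2 = m₄/m₂² − 3 = 3.23193 − 3 ≈ 0.2319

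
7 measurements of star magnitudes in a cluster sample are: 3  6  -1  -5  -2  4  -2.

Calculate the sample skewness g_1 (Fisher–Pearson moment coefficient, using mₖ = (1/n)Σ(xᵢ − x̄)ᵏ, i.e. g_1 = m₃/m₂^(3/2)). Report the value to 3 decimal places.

x̄ = (3 + 6 - 1 - 5 - 2 + 4 - 2) / 7 = 0.4286
deviations (xᵢ − x̄): 2.5714, 5.5714, -1.4286, -5.4286, -2.4286, 3.5714, -2.4286
Σ(xᵢ − x̄)² = 93.7143 ⇒ m₂ = 93.7143/7 = 13.38776
Σ(xᵢ − x̄)³ = 43.9592 ⇒ m₃ = 43.9592/7 = 6.27988
m₂^(3/2) = 13.38776^(1.5) = 48.98483
g_1 = m₃ / m₂^(3/2) = 6.27988 / 48.98483 ≈ 0.128

0.128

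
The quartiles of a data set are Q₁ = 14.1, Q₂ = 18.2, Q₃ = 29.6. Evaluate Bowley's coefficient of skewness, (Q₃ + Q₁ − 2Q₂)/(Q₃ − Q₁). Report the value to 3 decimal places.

0.471

numerator: Q₃ + Q₁ − 2Q₂ = 29.6 + 14.1 − 2×18.2 = 7.3000
denominator: Q₃ − Q₁ = 29.6 − 14.1 = 15.5000
Bowley skewness = 7.3000 / 15.5000 ≈ 0.471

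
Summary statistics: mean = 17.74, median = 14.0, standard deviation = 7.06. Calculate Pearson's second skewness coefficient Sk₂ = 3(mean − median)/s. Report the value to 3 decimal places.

Sk₂ = 3(17.74 − 14.0) / 7.06 = 3 × 3.7400 / 7.06
    = 11.2200 / 7.06 ≈ 1.589

1.589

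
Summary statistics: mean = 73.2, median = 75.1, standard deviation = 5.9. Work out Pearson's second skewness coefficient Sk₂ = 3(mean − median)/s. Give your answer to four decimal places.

-0.9661

Sk₂ = 3(73.2 − 75.1) / 5.9 = 3 × -1.9000 / 5.9
    = -5.7000 / 5.9 ≈ -0.9661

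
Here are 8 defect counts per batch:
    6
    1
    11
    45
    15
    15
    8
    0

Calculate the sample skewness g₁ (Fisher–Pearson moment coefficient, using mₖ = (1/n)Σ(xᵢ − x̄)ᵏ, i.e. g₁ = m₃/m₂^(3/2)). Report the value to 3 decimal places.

x̄ = (6 + 1 + 11 + 45 + 15 + 15 + 8 + 0) / 8 = 12.6250
deviations (xᵢ − x̄): -6.6250, -11.6250, -1.6250, 32.3750, 2.3750, 2.3750, -4.6250, -12.6250
Σ(xᵢ − x̄)² = 1421.8750 ⇒ m₂ = 1421.8750/8 = 177.73438
Σ(xᵢ − x̄)³ = 29983.0313 ⇒ m₃ = 29983.0313/8 = 3747.87891
m₂^(3/2) = 177.73438^(1.5) = 2369.50237
g₁ = m₃ / m₂^(3/2) = 3747.87891 / 2369.50237 ≈ 1.582

1.582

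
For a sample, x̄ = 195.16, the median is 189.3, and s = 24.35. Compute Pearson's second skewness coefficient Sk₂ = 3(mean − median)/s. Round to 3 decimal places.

Sk₂ = 3(195.16 − 189.3) / 24.35 = 3 × 5.8600 / 24.35
    = 17.5800 / 24.35 ≈ 0.722

0.722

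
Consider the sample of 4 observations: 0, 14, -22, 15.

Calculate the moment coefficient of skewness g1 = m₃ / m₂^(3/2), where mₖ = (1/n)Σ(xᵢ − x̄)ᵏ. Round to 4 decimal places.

x̄ = (0 + 14 - 22 + 15) / 4 = 1.7500
deviations (xᵢ − x̄): -1.7500, 12.2500, -23.7500, 13.2500
Σ(xᵢ − x̄)² = 892.7500 ⇒ m₂ = 892.7500/4 = 223.18750
Σ(xᵢ − x̄)³ = -9237.3750 ⇒ m₃ = -9237.3750/4 = -2309.34375
m₂^(3/2) = 223.18750^(1.5) = 3334.30099
g1 = m₃ / m₂^(3/2) = -2309.34375 / 3334.30099 ≈ -0.6926

-0.6926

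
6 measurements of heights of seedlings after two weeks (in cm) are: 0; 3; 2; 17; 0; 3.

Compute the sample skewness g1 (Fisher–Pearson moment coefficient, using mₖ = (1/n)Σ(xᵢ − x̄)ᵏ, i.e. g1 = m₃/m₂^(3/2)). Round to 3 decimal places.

1.610

x̄ = (0 + 3 + 2 + 17 + 0 + 3) / 6 = 4.1667
deviations (xᵢ − x̄): -4.1667, -1.1667, -2.1667, 12.8333, -4.1667, -1.1667
Σ(xᵢ − x̄)² = 206.8333 ⇒ m₂ = 206.8333/6 = 34.47222
Σ(xᵢ − x̄)³ = 1955.5556 ⇒ m₃ = 1955.5556/6 = 325.92593
m₂^(3/2) = 34.47222^(1.5) = 202.39693
g1 = m₃ / m₂^(3/2) = 325.92593 / 202.39693 ≈ 1.610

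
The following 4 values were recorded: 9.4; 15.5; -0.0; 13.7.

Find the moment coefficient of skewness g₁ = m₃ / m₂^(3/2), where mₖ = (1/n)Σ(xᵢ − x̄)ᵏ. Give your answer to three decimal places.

x̄ = (9.4 + 15.5 + -0.0 + 13.7) / 4 = 9.6500
deviations (xᵢ − x̄): -0.2500, 5.8500, -9.6500, 4.0500
Σ(xᵢ − x̄)² = 143.8100 ⇒ m₂ = 143.8100/4 = 35.95250
Σ(xᵢ − x̄)³ = -632.0160 ⇒ m₃ = -632.0160/4 = -158.00400
m₂^(3/2) = 35.95250^(1.5) = 215.57264
g₁ = m₃ / m₂^(3/2) = -158.00400 / 215.57264 ≈ -0.733

-0.733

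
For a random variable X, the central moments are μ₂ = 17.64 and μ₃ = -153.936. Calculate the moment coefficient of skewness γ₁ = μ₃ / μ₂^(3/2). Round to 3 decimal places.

-2.078

σ = √μ₂ = √17.64 = 4.20000
σ³ = μ₂^(3/2) = 74.08800
γ₁ = μ₃/σ³ = -153.936 / 74.08800 ≈ -2.078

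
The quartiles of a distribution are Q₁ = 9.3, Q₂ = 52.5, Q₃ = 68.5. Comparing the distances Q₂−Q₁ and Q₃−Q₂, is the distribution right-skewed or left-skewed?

left-skewed

Q₂ − Q₁ = 43.2;  Q₃ − Q₂ = 16.0
Q₂ − Q₁ > Q₃ − Q₂ ⇒ the lower half is more spread out ⇒ left-skewed.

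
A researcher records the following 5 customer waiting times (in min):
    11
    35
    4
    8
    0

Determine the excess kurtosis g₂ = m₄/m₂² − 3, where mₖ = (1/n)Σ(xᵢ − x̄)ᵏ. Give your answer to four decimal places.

-0.1670

x̄ = 11.6000
Σ(xᵢ − x̄)² = 753.2000 ⇒ m₂ = 150.64000
Σ(xᵢ − x̄)⁴ = 321432.6560 ⇒ m₄ = 64286.53120
m₂² = 22692.40960
g₂ = m₄/m₂² − 3 = 2.83295 − 3 ≈ -0.1670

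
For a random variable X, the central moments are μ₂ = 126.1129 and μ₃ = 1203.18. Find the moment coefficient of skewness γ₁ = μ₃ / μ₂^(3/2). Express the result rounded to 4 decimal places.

σ = √μ₂ = √126.1129 = 11.23000
σ³ = μ₂^(3/2) = 1416.24787
γ₁ = μ₃/σ³ = 1203.18 / 1416.24787 ≈ 0.8496

0.8496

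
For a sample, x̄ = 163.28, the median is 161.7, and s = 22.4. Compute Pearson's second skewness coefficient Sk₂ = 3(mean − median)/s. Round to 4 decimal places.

0.2116

Sk₂ = 3(163.28 − 161.7) / 22.4 = 3 × 1.5800 / 22.4
    = 4.7400 / 22.4 ≈ 0.2116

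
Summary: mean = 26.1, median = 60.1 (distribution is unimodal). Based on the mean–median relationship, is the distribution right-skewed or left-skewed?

left-skewed

mean − median = 26.1 − 60.1 = -34.0
mean < median ⇒ the longer tail is on the left ⇒ left-skewed (negatively skewed).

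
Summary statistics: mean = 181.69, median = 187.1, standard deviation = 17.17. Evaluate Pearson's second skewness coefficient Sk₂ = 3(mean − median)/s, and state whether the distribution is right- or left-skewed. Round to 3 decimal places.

-0.945, left-skewed

Sk₂ = 3(181.69 − 187.1) / 17.17 = 3 × -5.4100 / 17.17
    = -16.2300 / 17.17 ≈ -0.945
Sk₂ < 0 ⇒ mean < median ⇒ left-skewed (negative skew).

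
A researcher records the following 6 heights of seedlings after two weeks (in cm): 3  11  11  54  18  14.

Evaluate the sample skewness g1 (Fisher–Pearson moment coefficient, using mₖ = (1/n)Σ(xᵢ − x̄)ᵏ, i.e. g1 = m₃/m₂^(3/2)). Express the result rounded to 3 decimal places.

1.487

x̄ = (3 + 11 + 11 + 54 + 18 + 14) / 6 = 18.5000
deviations (xᵢ − x̄): -15.5000, -7.5000, -7.5000, 35.5000, -0.5000, -4.5000
Σ(xᵢ − x̄)² = 1633.5000 ⇒ m₂ = 1633.5000/6 = 272.25000
Σ(xᵢ − x̄)³ = 40080.0000 ⇒ m₃ = 40080.0000/6 = 6680.00000
m₂^(3/2) = 272.25000^(1.5) = 4492.12500
g1 = m₃ / m₂^(3/2) = 6680.00000 / 4492.12500 ≈ 1.487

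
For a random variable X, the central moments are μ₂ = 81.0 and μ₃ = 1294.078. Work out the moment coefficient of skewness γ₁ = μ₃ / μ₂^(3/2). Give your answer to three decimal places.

1.775

σ = √μ₂ = √81.0 = 9.00000
σ³ = μ₂^(3/2) = 729.00000
γ₁ = μ₃/σ³ = 1294.078 / 729.00000 ≈ 1.775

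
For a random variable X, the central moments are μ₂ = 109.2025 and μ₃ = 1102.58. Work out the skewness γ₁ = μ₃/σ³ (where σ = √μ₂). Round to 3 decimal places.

0.966

σ = √μ₂ = √109.2025 = 10.45000
σ³ = μ₂^(3/2) = 1141.16613
γ₁ = μ₃/σ³ = 1102.58 / 1141.16613 ≈ 0.966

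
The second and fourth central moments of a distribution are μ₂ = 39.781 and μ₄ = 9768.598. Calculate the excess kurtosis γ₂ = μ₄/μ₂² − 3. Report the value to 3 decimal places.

3.173

μ₂² = 39.781² = 1582.52796
μ₄/μ₂² = 9768.598 / 1582.52796 = 6.17278
γ₂ = 6.17278 − 3 ≈ 3.173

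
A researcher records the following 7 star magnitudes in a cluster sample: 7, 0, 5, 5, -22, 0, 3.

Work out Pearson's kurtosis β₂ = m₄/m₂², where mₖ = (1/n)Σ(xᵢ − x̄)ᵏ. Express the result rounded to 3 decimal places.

x̄ = -0.2857
Σ(xᵢ − x̄)² = 591.4286 ⇒ m₂ = 84.48980
Σ(xᵢ − x̄)⁴ = 226817.2478 ⇒ m₄ = 32402.46397
m₂² = 7138.52561
β₂ = m₄/m₂² = 32402.46397 / 7138.52561 ≈ 4.539

4.539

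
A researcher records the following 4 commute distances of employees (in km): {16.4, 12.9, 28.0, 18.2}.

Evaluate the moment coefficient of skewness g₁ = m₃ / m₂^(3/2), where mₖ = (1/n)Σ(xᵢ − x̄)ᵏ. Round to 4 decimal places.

0.7550

x̄ = (16.4 + 12.9 + 28.0 + 18.2) / 4 = 18.8750
deviations (xᵢ − x̄): -2.4750, -5.9750, 9.1250, -0.6750
Σ(xᵢ − x̄)² = 125.5475 ⇒ m₂ = 125.5475/4 = 31.38688
Σ(xᵢ − x̄)³ = 531.0191 ⇒ m₃ = 531.0191/4 = 132.75478
m₂^(3/2) = 31.38688^(1.5) = 175.84180
g₁ = m₃ / m₂^(3/2) = 132.75478 / 175.84180 ≈ 0.7550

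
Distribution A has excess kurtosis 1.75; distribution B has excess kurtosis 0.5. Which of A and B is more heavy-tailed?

A

Higher excess kurtosis ⇒ heavier tails relative to the normal distribution.
1.75 vs 0.5: the larger is 1.75, so A has heavier tails.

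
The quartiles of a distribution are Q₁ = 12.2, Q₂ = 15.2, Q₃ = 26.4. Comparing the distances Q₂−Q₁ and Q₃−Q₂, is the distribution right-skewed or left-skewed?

right-skewed

Q₂ − Q₁ = 3.0;  Q₃ − Q₂ = 11.2
Q₃ − Q₂ > Q₂ − Q₁ ⇒ the upper half is more spread out ⇒ right-skewed.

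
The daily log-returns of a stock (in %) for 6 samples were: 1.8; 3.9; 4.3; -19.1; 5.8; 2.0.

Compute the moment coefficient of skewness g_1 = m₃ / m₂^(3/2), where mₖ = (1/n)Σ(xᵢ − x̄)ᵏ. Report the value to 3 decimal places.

x̄ = (1.8 + 3.9 + 4.3 - 19.1 + 5.8 + 2.0) / 6 = -0.2167
deviations (xᵢ − x̄): 2.0167, 4.1167, 4.5167, -18.8833, 6.0167, 2.2167
Σ(xᵢ − x̄)² = 439.1083 ⇒ m₂ = 439.1083/6 = 73.18472
Σ(xᵢ − x̄)³ = -6334.6196 ⇒ m₃ = -6334.6196/6 = -1055.76993
m₂^(3/2) = 73.18472^(1.5) = 626.08117
g_1 = m₃ / m₂^(3/2) = -1055.76993 / 626.08117 ≈ -1.686

-1.686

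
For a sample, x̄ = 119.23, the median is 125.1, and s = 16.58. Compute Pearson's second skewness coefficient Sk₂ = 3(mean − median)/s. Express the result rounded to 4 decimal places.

-1.0621

Sk₂ = 3(119.23 − 125.1) / 16.58 = 3 × -5.8700 / 16.58
    = -17.6100 / 16.58 ≈ -1.0621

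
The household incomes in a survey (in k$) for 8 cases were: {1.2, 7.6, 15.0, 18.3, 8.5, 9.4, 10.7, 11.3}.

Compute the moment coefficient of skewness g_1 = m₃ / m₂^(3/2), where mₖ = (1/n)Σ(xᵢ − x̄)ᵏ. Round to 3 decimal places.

-0.157

x̄ = (1.2 + 7.6 + 15.0 + 18.3 + 8.5 + 9.4 + 10.7 + 11.3) / 8 = 10.2500
deviations (xᵢ − x̄): -9.0500, -2.6500, 4.7500, 8.0500, -1.7500, -0.8500, 0.4500, 1.0500
Σ(xᵢ − x̄)² = 181.3800 ⇒ m₂ = 181.3800/8 = 22.67250
Σ(xᵢ − x̄)³ = -135.7200 ⇒ m₃ = -135.7200/8 = -16.96500
m₂^(3/2) = 22.67250^(1.5) = 107.95658
g_1 = m₃ / m₂^(3/2) = -16.96500 / 107.95658 ≈ -0.157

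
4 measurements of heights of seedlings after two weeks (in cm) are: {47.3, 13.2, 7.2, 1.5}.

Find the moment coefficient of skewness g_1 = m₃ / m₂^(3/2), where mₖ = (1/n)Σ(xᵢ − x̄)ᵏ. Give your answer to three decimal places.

x̄ = (47.3 + 13.2 + 7.2 + 1.5) / 4 = 17.3000
deviations (xᵢ − x̄): 30.0000, -4.1000, -10.1000, -15.8000
Σ(xᵢ − x̄)² = 1268.4600 ⇒ m₂ = 1268.4600/4 = 317.11500
Σ(xᵢ − x̄)³ = 21956.4660 ⇒ m₃ = 21956.4660/4 = 5489.11650
m₂^(3/2) = 317.11500^(1.5) = 5647.09609
g_1 = m₃ / m₂^(3/2) = 5489.11650 / 5647.09609 ≈ 0.972

0.972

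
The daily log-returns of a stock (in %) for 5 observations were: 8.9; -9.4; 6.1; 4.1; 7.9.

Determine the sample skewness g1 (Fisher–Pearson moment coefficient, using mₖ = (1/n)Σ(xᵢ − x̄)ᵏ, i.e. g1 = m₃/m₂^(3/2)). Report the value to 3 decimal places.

x̄ = (8.9 - 9.4 + 6.1 + 4.1 + 7.9) / 5 = 3.5200
deviations (xᵢ − x̄): 5.3800, -12.9200, 2.5800, 0.5800, 4.3800
Σ(xᵢ − x̄)² = 222.0480 ⇒ m₂ = 222.0480/5 = 44.40960
Σ(xᵢ − x̄)³ = -1899.5719 ⇒ m₃ = -1899.5719/5 = -379.91438
m₂^(3/2) = 44.40960^(1.5) = 295.94792
g1 = m₃ / m₂^(3/2) = -379.91438 / 295.94792 ≈ -1.284

-1.284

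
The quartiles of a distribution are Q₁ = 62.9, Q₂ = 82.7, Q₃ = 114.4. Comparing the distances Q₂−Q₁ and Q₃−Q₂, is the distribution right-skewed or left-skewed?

right-skewed

Q₂ − Q₁ = 19.8;  Q₃ − Q₂ = 31.7
Q₃ − Q₂ > Q₂ − Q₁ ⇒ the upper half is more spread out ⇒ right-skewed.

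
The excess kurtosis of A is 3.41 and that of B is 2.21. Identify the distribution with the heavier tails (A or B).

Higher excess kurtosis ⇒ heavier tails relative to the normal distribution.
3.41 vs 2.21: the larger is 3.41, so A has heavier tails.

A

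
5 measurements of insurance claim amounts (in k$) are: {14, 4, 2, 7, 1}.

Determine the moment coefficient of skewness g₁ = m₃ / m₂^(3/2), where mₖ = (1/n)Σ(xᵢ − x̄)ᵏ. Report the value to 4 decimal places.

x̄ = (14 + 4 + 2 + 7 + 1) / 5 = 5.6000
deviations (xᵢ − x̄): 8.4000, -1.6000, -3.6000, 1.4000, -4.6000
Σ(xᵢ − x̄)² = 109.2000 ⇒ m₂ = 109.2000/5 = 21.84000
Σ(xᵢ − x̄)³ = 447.3600 ⇒ m₃ = 447.3600/5 = 89.47200
m₂^(3/2) = 21.84000^(1.5) = 102.06550
g₁ = m₃ / m₂^(3/2) = 89.47200 / 102.06550 ≈ 0.8766

0.8766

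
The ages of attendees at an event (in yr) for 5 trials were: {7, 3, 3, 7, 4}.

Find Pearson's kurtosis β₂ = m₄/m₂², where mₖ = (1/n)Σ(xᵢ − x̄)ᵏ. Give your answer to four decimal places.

x̄ = 4.8000
Σ(xᵢ − x̄)² = 16.8000 ⇒ m₂ = 3.36000
Σ(xᵢ − x̄)⁴ = 68.2560 ⇒ m₄ = 13.65120
m₂² = 11.28960
β₂ = m₄/m₂² = 13.65120 / 11.28960 ≈ 1.2092

1.2092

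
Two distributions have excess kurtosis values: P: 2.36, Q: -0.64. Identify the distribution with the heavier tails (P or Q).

Higher excess kurtosis ⇒ heavier tails relative to the normal distribution.
2.36 vs -0.64: the larger is 2.36, so P has heavier tails. (P is leptokurtic — heavier-than-normal tails; the other is platykurtic.)

P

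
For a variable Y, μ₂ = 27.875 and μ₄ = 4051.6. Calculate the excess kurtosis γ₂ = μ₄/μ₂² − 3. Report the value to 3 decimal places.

2.214

μ₂² = 27.875² = 777.01563
μ₄/μ₂² = 4051.6 / 777.01563 = 5.21431
γ₂ = 5.21431 − 3 ≈ 2.214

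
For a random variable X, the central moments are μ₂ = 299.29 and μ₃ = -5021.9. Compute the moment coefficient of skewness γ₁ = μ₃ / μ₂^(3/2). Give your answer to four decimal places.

-0.9699

σ = √μ₂ = √299.29 = 17.30000
σ³ = μ₂^(3/2) = 5177.71700
γ₁ = μ₃/σ³ = -5021.9 / 5177.71700 ≈ -0.9699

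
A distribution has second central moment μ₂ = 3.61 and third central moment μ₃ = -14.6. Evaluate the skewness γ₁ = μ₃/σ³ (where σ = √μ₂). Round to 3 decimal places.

-2.129

σ = √μ₂ = √3.61 = 1.90000
σ³ = μ₂^(3/2) = 6.85900
γ₁ = μ₃/σ³ = -14.6 / 6.85900 ≈ -2.129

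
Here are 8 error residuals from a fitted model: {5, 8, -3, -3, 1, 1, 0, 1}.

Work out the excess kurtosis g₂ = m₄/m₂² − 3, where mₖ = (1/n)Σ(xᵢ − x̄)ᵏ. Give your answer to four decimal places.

-0.5354

x̄ = 1.2500
Σ(xᵢ − x̄)² = 97.5000 ⇒ m₂ = 12.18750
Σ(xᵢ − x̄)⁴ = 2928.6563 ⇒ m₄ = 366.08203
m₂² = 148.53516
g₂ = m₄/m₂² − 3 = 2.46462 − 3 ≈ -0.5354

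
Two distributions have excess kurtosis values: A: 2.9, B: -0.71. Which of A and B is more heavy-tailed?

Higher excess kurtosis ⇒ heavier tails relative to the normal distribution.
2.9 vs -0.71: the larger is 2.9, so A has heavier tails. (A is leptokurtic — heavier-than-normal tails; the other is platykurtic.)

A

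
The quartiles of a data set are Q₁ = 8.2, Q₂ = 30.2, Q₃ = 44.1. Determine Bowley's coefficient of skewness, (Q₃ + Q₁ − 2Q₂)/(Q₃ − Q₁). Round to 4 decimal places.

numerator: Q₃ + Q₁ − 2Q₂ = 44.1 + 8.2 − 2×30.2 = -8.1000
denominator: Q₃ − Q₁ = 44.1 − 8.2 = 35.9000
Bowley skewness = -8.1000 / 35.9000 ≈ -0.2256

-0.2256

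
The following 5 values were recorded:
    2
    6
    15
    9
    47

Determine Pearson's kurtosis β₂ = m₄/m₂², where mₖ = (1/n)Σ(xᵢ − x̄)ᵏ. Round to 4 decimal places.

x̄ = 15.8000
Σ(xᵢ − x̄)² = 1306.8000 ⇒ m₂ = 261.36000
Σ(xᵢ − x̄)⁴ = 995215.0560 ⇒ m₄ = 199043.01120
m₂² = 68309.04960
β₂ = m₄/m₂² = 199043.01120 / 68309.04960 ≈ 2.9139

2.9139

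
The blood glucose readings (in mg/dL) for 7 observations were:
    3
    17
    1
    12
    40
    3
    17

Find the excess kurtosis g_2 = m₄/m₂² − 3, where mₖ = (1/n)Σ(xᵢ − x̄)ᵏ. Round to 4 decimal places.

x̄ = 13.2857
Σ(xᵢ − x̄)² = 1105.4286 ⇒ m₂ = 157.91837
Σ(xᵢ − x̄)⁴ = 554852.1458 ⇒ m₄ = 79264.59225
m₂² = 24938.21075
g_2 = m₄/m₂² − 3 = 3.17844 − 3 ≈ 0.1784

0.1784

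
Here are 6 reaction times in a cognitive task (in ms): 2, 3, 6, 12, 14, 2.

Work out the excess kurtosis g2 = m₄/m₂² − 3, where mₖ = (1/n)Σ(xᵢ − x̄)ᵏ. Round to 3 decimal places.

x̄ = 6.5000
Σ(xᵢ − x̄)² = 139.5000 ⇒ m₂ = 23.25000
Σ(xᵢ − x̄)⁴ = 5049.3750 ⇒ m₄ = 841.56250
m₂² = 540.56250
g2 = m₄/m₂² − 3 = 1.55683 − 3 ≈ -1.443

-1.443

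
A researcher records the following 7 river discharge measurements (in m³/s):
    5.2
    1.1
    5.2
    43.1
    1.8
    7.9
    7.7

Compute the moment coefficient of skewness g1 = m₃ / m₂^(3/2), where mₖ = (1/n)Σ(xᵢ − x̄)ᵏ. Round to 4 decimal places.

1.9056

x̄ = (5.2 + 1.1 + 5.2 + 43.1 + 1.8 + 7.9 + 7.7) / 7 = 10.2857
deviations (xᵢ − x̄): -5.0857, -9.1857, -5.0857, 32.8143, -8.4857, -2.3857, -2.5857
Σ(xᵢ − x̄)² = 1297.2686 ⇒ m₂ = 1297.2686/7 = 185.32408
Σ(xᵢ − x̄)³ = 33653.6342 ⇒ m₃ = 33653.6342/7 = 4807.66203
m₂^(3/2) = 185.32408^(1.5) = 2522.88692
g1 = m₃ / m₂^(3/2) = 4807.66203 / 2522.88692 ≈ 1.9056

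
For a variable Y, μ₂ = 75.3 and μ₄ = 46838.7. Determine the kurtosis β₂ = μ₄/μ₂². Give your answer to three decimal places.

μ₂² = 75.3² = 5670.09000
μ₄/μ₂² = 46838.7 / 5670.09000 = 8.26066
β₂ ≈ 8.261

8.261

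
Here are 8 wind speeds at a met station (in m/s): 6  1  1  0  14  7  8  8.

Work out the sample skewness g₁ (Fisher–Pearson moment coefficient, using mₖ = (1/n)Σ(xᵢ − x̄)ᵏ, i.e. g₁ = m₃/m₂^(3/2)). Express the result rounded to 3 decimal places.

x̄ = (6 + 1 + 1 + 0 + 14 + 7 + 8 + 8) / 8 = 5.6250
deviations (xᵢ − x̄): 0.3750, -4.6250, -4.6250, -5.6250, 8.3750, 1.3750, 2.3750, 2.3750
Σ(xᵢ − x̄)² = 157.8750 ⇒ m₂ = 157.8750/8 = 19.73438
Σ(xᵢ − x̄)³ = 241.0313 ⇒ m₃ = 241.0313/8 = 30.12891
m₂^(3/2) = 19.73438^(1.5) = 87.66678
g₁ = m₃ / m₂^(3/2) = 30.12891 / 87.66678 ≈ 0.344

0.344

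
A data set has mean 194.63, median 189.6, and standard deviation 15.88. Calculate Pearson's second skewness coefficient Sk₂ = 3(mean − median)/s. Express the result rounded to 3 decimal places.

Sk₂ = 3(194.63 − 189.6) / 15.88 = 3 × 5.0300 / 15.88
    = 15.0900 / 15.88 ≈ 0.950

0.950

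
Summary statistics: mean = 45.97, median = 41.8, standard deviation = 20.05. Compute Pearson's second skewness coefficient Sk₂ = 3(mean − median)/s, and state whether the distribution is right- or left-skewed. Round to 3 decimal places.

0.624, right-skewed

Sk₂ = 3(45.97 − 41.8) / 20.05 = 3 × 4.1700 / 20.05
    = 12.5100 / 20.05 ≈ 0.624
Sk₂ > 0 ⇒ mean > median ⇒ right-skewed (positive skew).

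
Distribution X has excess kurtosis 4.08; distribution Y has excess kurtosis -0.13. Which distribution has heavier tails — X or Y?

X

Higher excess kurtosis ⇒ heavier tails relative to the normal distribution.
4.08 vs -0.13: the larger is 4.08, so X has heavier tails. (X is leptokurtic — heavier-than-normal tails; the other is platykurtic.)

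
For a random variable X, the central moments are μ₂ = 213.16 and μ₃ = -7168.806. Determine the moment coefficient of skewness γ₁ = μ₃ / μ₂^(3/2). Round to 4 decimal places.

-2.3035

σ = √μ₂ = √213.16 = 14.60000
σ³ = μ₂^(3/2) = 3112.13600
γ₁ = μ₃/σ³ = -7168.806 / 3112.13600 ≈ -2.3035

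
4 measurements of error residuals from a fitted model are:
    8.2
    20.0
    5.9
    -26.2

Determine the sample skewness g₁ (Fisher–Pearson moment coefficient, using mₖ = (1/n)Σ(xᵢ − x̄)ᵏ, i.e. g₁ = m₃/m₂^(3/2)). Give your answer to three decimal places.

-0.807

x̄ = (8.2 + 20.0 + 5.9 - 26.2) / 4 = 1.9750
deviations (xᵢ − x̄): 6.2250, 18.0250, 3.9250, -28.1750
Σ(xᵢ − x̄)² = 1172.8875 ⇒ m₂ = 1172.8875/4 = 293.22188
Σ(xᵢ − x̄)³ = -16208.1544 ⇒ m₃ = -16208.1544/4 = -4052.03859
m₂^(3/2) = 293.22188^(1.5) = 5021.05004
g₁ = m₃ / m₂^(3/2) = -4052.03859 / 5021.05004 ≈ -0.807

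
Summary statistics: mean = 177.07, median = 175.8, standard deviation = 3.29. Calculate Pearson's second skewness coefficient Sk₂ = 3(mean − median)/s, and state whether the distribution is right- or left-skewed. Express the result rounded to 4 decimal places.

1.1581, right-skewed

Sk₂ = 3(177.07 − 175.8) / 3.29 = 3 × 1.2700 / 3.29
    = 3.8100 / 3.29 ≈ 1.1581
Sk₂ > 0 ⇒ mean > median ⇒ right-skewed (positive skew).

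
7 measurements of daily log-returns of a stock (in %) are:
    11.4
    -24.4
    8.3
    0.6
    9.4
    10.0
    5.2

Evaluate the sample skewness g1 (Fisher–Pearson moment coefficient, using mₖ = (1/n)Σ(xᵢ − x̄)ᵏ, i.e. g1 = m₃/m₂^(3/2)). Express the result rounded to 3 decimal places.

x̄ = (11.4 - 24.4 + 8.3 + 0.6 + 9.4 + 10.0 + 5.2) / 7 = 2.9286
deviations (xᵢ − x̄): 8.4714, -27.3286, 5.3714, -2.3286, 6.4714, 7.0714, 2.2714
Σ(xᵢ − x̄)² = 949.9343 ⇒ m₂ = 949.9343/7 = 135.70490
Σ(xᵢ − x̄)³ = -19023.7151 ⇒ m₃ = -19023.7151/7 = -2717.67359
m₂^(3/2) = 135.70490^(1.5) = 1580.85954
g1 = m₃ / m₂^(3/2) = -2717.67359 / 1580.85954 ≈ -1.719

-1.719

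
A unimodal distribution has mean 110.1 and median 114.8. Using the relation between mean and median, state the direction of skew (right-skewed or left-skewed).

left-skewed

mean − median = 110.1 − 114.8 = -4.7
mean < median ⇒ the longer tail is on the left ⇒ left-skewed (negatively skewed).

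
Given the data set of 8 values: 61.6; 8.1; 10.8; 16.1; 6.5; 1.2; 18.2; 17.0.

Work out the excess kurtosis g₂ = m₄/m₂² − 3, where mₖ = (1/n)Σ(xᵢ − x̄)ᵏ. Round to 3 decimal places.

x̄ = 17.4375
Σ(xᵢ − x̄)² = 2467.4188 ⇒ m₂ = 308.42734
Σ(xᵢ − x̄)⁴ = 3897145.3138 ⇒ m₄ = 487143.16423
m₂² = 95127.42637
g₂ = m₄/m₂² − 3 = 5.12095 − 3 ≈ 2.121

2.121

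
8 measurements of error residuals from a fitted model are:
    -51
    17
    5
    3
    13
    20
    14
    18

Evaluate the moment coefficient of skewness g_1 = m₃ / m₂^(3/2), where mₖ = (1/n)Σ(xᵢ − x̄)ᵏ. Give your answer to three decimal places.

-1.982

x̄ = (-51 + 17 + 5 + 3 + 13 + 20 + 14 + 18) / 8 = 4.8750
deviations (xᵢ − x̄): -55.8750, 12.1250, 0.1250, -1.8750, 8.1250, 15.1250, 9.1250, 13.1250
Σ(xᵢ − x̄)² = 3822.8750 ⇒ m₂ = 3822.8750/8 = 477.85938
Σ(xᵢ − x̄)³ = -165649.4063 ⇒ m₃ = -165649.4063/8 = -20706.17578
m₂^(3/2) = 477.85938^(1.5) = 10446.00348
g_1 = m₃ / m₂^(3/2) = -20706.17578 / 10446.00348 ≈ -1.982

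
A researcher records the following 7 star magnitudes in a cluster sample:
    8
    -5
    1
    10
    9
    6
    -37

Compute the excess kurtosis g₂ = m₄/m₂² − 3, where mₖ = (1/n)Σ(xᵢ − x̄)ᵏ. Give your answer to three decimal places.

1.255

x̄ = -1.1429
Σ(xᵢ − x̄)² = 1666.8571 ⇒ m₂ = 238.12245
Σ(xᵢ − x̄)⁴ = 1688947.1137 ⇒ m₄ = 241278.15910
m₂² = 56702.30071
g₂ = m₄/m₂² − 3 = 4.25517 − 3 ≈ 1.255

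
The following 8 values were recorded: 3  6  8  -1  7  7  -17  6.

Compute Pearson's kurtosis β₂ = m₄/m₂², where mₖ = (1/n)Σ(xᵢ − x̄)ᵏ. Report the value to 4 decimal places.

x̄ = 2.3750
Σ(xᵢ − x̄)² = 487.8750 ⇒ m₂ = 60.98438
Σ(xᵢ − x̄)⁴ = 143309.6191 ⇒ m₄ = 17913.70239
m₂² = 3719.09399
β₂ = m₄/m₂² = 17913.70239 / 3719.09399 ≈ 4.8167

4.8167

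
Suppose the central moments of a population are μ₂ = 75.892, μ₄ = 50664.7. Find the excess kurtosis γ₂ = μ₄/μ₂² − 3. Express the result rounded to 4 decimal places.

5.7966

μ₂² = 75.892² = 5759.59566
μ₄/μ₂² = 50664.7 / 5759.59566 = 8.79657
γ₂ = 8.79657 − 3 ≈ 5.7966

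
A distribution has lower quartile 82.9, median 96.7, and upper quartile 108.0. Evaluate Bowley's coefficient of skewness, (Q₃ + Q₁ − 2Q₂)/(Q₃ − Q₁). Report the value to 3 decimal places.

numerator: Q₃ + Q₁ − 2Q₂ = 108.0 + 82.9 − 2×96.7 = -2.5000
denominator: Q₃ − Q₁ = 108.0 − 82.9 = 25.1000
Bowley skewness = -2.5000 / 25.1000 ≈ -0.100

-0.100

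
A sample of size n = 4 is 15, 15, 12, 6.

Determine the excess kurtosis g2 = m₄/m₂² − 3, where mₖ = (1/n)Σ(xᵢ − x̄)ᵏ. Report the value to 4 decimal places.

x̄ = 12.0000
Σ(xᵢ − x̄)² = 54.0000 ⇒ m₂ = 13.50000
Σ(xᵢ − x̄)⁴ = 1458.0000 ⇒ m₄ = 364.50000
m₂² = 182.25000
g2 = m₄/m₂² − 3 = 2.00000 − 3 ≈ -1.0000

-1.0000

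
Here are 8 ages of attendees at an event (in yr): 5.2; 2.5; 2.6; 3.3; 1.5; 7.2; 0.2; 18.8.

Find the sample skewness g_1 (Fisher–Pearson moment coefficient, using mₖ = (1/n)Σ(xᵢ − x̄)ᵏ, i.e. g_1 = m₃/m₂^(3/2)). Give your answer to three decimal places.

x̄ = (5.2 + 2.5 + 2.6 + 3.3 + 1.5 + 7.2 + 0.2 + 18.8) / 8 = 5.1625
deviations (xᵢ − x̄): 0.0375, -2.6625, -2.5625, -1.8625, -3.6625, 2.0375, -4.9625, 13.6375
Σ(xᵢ − x̄)² = 245.2988 ⇒ m₂ = 245.2988/8 = 30.66234
Σ(xᵢ − x̄)³ = 2331.2815 ⇒ m₃ = 2331.2815/8 = 291.41019
m₂^(3/2) = 30.66234^(1.5) = 169.78840
g_1 = m₃ / m₂^(3/2) = 291.41019 / 169.78840 ≈ 1.716

1.716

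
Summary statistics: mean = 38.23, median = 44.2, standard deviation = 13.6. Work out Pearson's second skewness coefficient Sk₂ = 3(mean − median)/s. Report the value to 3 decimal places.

-1.317

Sk₂ = 3(38.23 − 44.2) / 13.6 = 3 × -5.9700 / 13.6
    = -17.9100 / 13.6 ≈ -1.317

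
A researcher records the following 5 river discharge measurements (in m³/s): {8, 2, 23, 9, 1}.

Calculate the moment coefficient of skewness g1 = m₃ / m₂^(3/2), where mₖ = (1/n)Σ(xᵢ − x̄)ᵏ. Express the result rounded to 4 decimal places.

0.9292

x̄ = (8 + 2 + 23 + 9 + 1) / 5 = 8.6000
deviations (xᵢ − x̄): -0.6000, -6.6000, 14.4000, 0.4000, -7.6000
Σ(xᵢ − x̄)² = 309.2000 ⇒ m₂ = 309.2000/5 = 61.84000
Σ(xᵢ − x̄)³ = 2259.3600 ⇒ m₃ = 2259.3600/5 = 451.87200
m₂^(3/2) = 61.84000^(1.5) = 486.29995
g1 = m₃ / m₂^(3/2) = 451.87200 / 486.29995 ≈ 0.9292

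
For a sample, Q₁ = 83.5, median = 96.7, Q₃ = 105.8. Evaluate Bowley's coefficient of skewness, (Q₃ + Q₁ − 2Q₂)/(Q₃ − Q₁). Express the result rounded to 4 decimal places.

-0.1839

numerator: Q₃ + Q₁ − 2Q₂ = 105.8 + 83.5 − 2×96.7 = -4.1000
denominator: Q₃ − Q₁ = 105.8 − 83.5 = 22.3000
Bowley skewness = -4.1000 / 22.3000 ≈ -0.1839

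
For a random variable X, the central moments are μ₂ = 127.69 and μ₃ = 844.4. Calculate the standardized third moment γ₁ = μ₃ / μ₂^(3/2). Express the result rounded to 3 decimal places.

0.585

σ = √μ₂ = √127.69 = 11.30000
σ³ = μ₂^(3/2) = 1442.89700
γ₁ = μ₃/σ³ = 844.4 / 1442.89700 ≈ 0.585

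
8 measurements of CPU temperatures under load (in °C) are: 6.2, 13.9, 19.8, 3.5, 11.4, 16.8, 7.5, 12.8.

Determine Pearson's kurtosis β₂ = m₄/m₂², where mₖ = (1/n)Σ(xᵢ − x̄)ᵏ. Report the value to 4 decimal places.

x̄ = 11.4875
Σ(xᵢ − x̄)² = 212.5288 ⇒ m₂ = 26.56609
Σ(xᵢ − x̄)⁴ = 10712.7517 ⇒ m₄ = 1339.09396
m₂² = 705.75734
β₂ = m₄/m₂² = 1339.09396 / 705.75734 ≈ 1.8974

1.8974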